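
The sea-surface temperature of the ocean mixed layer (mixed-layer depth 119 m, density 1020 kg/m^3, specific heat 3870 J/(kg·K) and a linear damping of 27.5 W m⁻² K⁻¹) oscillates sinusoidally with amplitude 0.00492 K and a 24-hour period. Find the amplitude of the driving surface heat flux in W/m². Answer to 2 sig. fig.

170

Areal heat capacity C = ρ c_p D = 1020 × 3870 × 119 = 4.70×10^8 J m⁻² K⁻¹.
ω = 2π / 86400 s = 7.27×10^-5 s⁻¹.
√((Cω)² + λ²) = √((34200)² + 27.5²) = 34200 W/(m²·K).
F₀ = A × √((Cω)²+λ²) = 0.00492 × 34200 = 168 W/m².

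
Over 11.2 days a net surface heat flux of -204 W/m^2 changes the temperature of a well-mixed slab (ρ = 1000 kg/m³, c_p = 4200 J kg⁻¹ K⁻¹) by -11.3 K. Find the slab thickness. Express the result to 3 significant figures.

4.16 m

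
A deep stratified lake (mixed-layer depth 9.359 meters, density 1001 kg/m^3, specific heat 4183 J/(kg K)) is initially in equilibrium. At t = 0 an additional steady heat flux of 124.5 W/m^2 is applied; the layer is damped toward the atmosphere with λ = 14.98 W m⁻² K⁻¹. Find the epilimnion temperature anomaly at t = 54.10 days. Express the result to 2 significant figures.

6.9 K

Areal heat capacity C = ρ c_p D = 1001 × 4183 × 9.359 = 3.92×10^7 J/(m²·K).
τ = C / λ = 3.92×10^7 / 14.98 = 2.62×10^6 s.
Equilibrium anomaly ΔT_eq = F / λ = 124.5 / 14.98 = 8.31 K.
t = 54.10 days = 4.67×10^6 s, so t/τ = 1.79.
ΔT(t) = ΔT_eq (1 − e^(−t/τ)) = 8.31 × (1 − e^−1.79) = 6.92 K.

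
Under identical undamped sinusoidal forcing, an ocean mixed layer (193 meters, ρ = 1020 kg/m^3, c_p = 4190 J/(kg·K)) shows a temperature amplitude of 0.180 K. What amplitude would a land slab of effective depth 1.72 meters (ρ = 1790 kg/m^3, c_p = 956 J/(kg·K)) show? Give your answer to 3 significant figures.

50.4 K

C_ocean = 8.25×10^8 J/(m²·K); C_land = 2.94×10^6 J/(m²·K).
A ∝ 1/C ⇒ A_land = A_ocean × C_ocean/C_land = 0.180 × 280 = 50.4 K.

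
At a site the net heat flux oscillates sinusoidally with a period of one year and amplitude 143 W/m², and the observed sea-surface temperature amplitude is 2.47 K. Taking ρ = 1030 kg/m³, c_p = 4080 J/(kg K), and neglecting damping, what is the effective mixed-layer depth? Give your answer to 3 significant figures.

ω = 2π / 3.15×10^7 s = 1.99×10^-7 s⁻¹.
Required C = F₀ / (A ω) = 143 / (2.47 × 1.99×10^-7) = 2.91×10^8 J/(m²·K).
D = C / (ρ c_p) = 2.91×10^8 / (1030 × 4080) = 69.1 m.

69.1 m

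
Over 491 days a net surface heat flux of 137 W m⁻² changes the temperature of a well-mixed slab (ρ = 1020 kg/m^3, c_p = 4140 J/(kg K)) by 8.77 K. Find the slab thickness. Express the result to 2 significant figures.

160 m

Heat input Q = F Δt = 137 × 4.24×10^7 s = 5.81×10^9 J/m².
Required areal heat capacity C = Q / ΔT = 6.63×10^8 J/(m²·K).
Depth D = C / (ρ c_p) = 6.63×10^8 / (1020 × 4140) = 157 m.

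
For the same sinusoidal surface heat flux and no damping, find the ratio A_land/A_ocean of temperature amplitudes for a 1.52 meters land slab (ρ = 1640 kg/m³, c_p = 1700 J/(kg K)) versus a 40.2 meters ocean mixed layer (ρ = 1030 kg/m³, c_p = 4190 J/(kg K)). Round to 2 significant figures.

41

C_ocean = 1030 × 4190 × 40.2 = 1.73×10^8 J/(m²·K).
C_land = 1640 × 1700 × 1.52 = 4.24×10^6 J/(m²·K).
Undamped amplitude ∝ 1/C, so A_land/A_ocean = C_ocean/C_land = 40.9.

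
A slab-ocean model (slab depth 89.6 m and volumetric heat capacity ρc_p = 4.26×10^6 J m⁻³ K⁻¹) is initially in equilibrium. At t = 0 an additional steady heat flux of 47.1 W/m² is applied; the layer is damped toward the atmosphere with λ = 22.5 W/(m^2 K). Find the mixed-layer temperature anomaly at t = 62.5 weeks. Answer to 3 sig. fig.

Areal heat capacity C = ρc_p × D = 4.26×10^6 × 89.6 = 3.82×10^8 J/(m²·K).
τ = C / λ = 3.82×10^8 / 22.5 = 1.70×10^7 s.
Equilibrium anomaly ΔT_eq = F / λ = 47.1 / 22.5 = 2.09 K.
t = 62.5 weeks = 3.78×10^7 s, so t/τ = 2.23.
ΔT(t) = ΔT_eq (1 − e^(−t/τ)) = 2.09 × (1 − e^−2.23) = 1.87 K.

1.87 K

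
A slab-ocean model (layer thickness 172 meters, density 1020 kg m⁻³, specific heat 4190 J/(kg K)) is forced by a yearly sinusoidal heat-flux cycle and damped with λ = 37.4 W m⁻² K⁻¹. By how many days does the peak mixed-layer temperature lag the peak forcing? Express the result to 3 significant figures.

Areal heat capacity C = ρ c_p D = 1020 × 4190 × 172 = 7.35×10^8 J m⁻² K⁻¹.
ω = 2π / 3.15×10^7 s = 1.99×10^-7 s⁻¹.
Phase lag φ = arctan(Cω/λ) = arctan(146/37.4) = 1.32 rad.
Time lag = φ / ω = 1.32 / 1.99×10^-7 = 6.63×10^6 s = 76.7 days.

76.7 days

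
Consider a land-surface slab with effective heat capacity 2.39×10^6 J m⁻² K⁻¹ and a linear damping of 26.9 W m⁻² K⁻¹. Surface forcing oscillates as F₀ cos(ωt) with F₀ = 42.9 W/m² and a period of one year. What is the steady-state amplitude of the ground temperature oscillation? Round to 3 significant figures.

Areal heat capacity C = 2.39×10^6 J m⁻² K⁻¹ (given).
Angular frequency ω = 2π / T = 2π / 3.15×10^7 s = 1.99×10^-7 s⁻¹.
√((Cω)² + λ²) = √((0.476)² + 26.9²) = 26.9 W/(m²·K).
Amplitude A = F₀ / √((Cω)²+λ²) = 42.9 / 26.9 = 1.59 K.

1.59 K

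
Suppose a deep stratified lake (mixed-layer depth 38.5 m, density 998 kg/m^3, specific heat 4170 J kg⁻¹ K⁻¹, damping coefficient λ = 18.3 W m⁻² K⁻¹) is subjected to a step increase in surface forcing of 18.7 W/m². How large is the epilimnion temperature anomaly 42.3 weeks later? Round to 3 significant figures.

0.967 K

Areal heat capacity C = ρ c_p D = 998 × 4170 × 38.5 = 1.60×10^8 J/(m²·K).
τ = C / λ = 1.60×10^8 / 18.3 = 8.76×10^6 s.
Equilibrium anomaly ΔT_eq = F / λ = 18.7 / 18.3 = 1.02 K.
t = 42.3 weeks = 2.56×10^7 s, so t/τ = 2.92.
ΔT(t) = ΔT_eq (1 − e^(−t/τ)) = 1.02 × (1 − e^−2.92) = 0.967 K.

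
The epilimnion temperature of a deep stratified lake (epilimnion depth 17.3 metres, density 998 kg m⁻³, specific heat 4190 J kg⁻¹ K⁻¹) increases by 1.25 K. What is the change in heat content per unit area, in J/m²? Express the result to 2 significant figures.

Areal heat capacity C = ρ c_p D = 998 × 4190 × 17.3 = 7.23×10^7 J m⁻² K⁻¹.
ΔQ = C ΔT = 7.23×10^7 × 1.25 = 9.04×10^7 J/m².

9.0×10^7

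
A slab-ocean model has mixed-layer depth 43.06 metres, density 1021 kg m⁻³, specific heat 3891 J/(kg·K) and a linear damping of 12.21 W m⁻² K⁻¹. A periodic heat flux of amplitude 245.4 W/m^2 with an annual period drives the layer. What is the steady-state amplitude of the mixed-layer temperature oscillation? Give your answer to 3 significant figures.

6.78 K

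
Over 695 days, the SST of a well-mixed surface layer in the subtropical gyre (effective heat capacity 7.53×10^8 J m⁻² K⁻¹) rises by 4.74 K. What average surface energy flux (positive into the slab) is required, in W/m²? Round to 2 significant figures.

Areal heat capacity C = 7.53×10^8 J m⁻² K⁻¹ (given).
Required heat per unit area: Q = C ΔT = 7.53×10^8 × 4.74 = 3.57×10^9 J/m².
Flux F = Q / Δt = 3.57×10^9 / 6.00×10^7 s = 59.4 W/m².

59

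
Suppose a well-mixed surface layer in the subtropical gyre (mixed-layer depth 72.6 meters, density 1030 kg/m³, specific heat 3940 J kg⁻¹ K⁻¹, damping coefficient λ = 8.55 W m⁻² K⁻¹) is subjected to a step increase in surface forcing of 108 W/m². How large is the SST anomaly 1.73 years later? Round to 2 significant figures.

10 K

Areal heat capacity C = ρ c_p D = 1030 × 3940 × 72.6 = 2.95×10^8 J/(m²·K).
τ = C / λ = 2.95×10^8 / 8.55 = 3.45×10^7 s.
Equilibrium anomaly ΔT_eq = F / λ = 108 / 8.55 = 12.6 K.
t = 1.73 years = 5.46×10^7 s, so t/τ = 1.58.
ΔT(t) = ΔT_eq (1 − e^(−t/τ)) = 12.6 × (1 − e^−1.58) = 10.0 K.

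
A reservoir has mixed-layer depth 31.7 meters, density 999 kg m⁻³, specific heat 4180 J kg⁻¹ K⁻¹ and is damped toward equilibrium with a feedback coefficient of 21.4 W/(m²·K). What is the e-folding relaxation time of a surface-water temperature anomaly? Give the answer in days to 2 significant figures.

72 days

Areal heat capacity C = ρ c_p D = 999 × 4180 × 31.7 = 1.32×10^8 J m⁻² K⁻¹.
Relaxation time τ = C / λ = 1.32×10^8 / 21.4 = 6.19×10^6 s.
In days: 6.19×10^6 s / (86400 s/day) = 71.6 days.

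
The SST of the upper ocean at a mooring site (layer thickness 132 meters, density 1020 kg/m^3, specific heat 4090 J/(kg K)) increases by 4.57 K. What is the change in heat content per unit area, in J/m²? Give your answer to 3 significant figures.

Areal heat capacity C = ρ c_p D = 1020 × 4090 × 132 = 5.51×10^8 J/(m^2 K).
ΔQ = C ΔT = 5.51×10^8 × 4.57 = 2.52×10^9 J/m².

2.52×10^9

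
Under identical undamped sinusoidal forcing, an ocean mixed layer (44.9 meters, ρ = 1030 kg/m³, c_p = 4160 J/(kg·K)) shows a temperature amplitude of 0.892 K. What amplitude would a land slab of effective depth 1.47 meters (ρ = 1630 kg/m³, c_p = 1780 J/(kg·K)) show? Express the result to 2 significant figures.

C_ocean = 1.92×10^8 J/(m²·K); C_land = 4.27×10^6 J/(m²·K).
A ∝ 1/C ⇒ A_land = A_ocean × C_ocean/C_land = 0.892 × 45.1 = 40.2 K.

40 K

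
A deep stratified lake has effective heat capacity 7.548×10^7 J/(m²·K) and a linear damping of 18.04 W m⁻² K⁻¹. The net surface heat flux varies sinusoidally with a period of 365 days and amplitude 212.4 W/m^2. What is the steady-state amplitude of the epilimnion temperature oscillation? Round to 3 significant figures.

Areal heat capacity C = 7.548×10^7 J/(m²·K) (given).
Angular frequency ω = 2π / T = 2π / 3.15×10^7 s = 1.99×10^-7 s⁻¹.
√((Cω)² + λ²) = √((15.0)² + 18.04²) = 23.5 W/(m²·K).
Amplitude A = F₀ / √((Cω)²+λ²) = 212.4 / 23.5 = 9.04 K.

9.04 K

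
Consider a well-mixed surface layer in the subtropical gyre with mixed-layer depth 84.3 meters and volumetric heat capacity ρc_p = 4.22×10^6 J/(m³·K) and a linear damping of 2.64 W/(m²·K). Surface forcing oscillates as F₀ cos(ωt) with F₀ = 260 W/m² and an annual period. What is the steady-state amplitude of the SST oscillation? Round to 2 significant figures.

Areal heat capacity C = ρc_p × D = 4.22×10^6 × 84.3 = 3.56×10^8 J/(m²·K).
Angular frequency ω = 2π / T = 2π / 3.15×10^7 s = 1.99×10^-7 s⁻¹.
√((Cω)² + λ²) = √((70.9)² + 2.64²) = 70.9 W/(m²·K).
Amplitude A = F₀ / √((Cω)²+λ²) = 260 / 70.9 = 3.67 K.

3.7 K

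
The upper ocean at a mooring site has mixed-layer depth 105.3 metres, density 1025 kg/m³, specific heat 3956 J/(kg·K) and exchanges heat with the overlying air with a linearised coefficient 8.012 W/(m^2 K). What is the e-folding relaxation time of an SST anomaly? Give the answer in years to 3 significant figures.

1.69 years

Areal heat capacity C = ρ c_p D = 1025 × 3956 × 105.3 = 4.27×10^8 J m⁻² K⁻¹.
Relaxation time τ = C / λ = 4.27×10^8 / 8.012 = 5.33×10^7 s.
In years: 5.33×10^7 s / (3.156×10^7 s/year) = 1.69 years.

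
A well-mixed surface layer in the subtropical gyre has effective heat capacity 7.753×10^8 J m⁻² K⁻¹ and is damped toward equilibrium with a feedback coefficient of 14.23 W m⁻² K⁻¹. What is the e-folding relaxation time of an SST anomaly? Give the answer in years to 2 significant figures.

Areal heat capacity C = 7.753×10^8 J m⁻² K⁻¹ (given).
Relaxation time τ = C / λ = 7.75×10^8 / 14.23 = 5.45×10^7 s.
In years: 5.45×10^7 s / (3.156×10^7 s/year) = 1.73 years.

1.7 years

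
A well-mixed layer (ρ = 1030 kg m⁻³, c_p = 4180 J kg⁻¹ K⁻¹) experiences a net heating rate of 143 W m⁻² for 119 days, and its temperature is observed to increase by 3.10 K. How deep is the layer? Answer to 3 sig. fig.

Heat input Q = F Δt = 143 × 1.03×10^7 s = 1.47×10^9 J/m².
Required areal heat capacity C = Q / ΔT = 4.74×10^8 J/(m²·K).
Depth D = C / (ρ c_p) = 4.74×10^8 / (1030 × 4180) = 110 m.

110 m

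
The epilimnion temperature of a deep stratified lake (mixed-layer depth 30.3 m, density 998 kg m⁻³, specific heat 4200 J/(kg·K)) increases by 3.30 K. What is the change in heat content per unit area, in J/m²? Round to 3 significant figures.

4.19×10^8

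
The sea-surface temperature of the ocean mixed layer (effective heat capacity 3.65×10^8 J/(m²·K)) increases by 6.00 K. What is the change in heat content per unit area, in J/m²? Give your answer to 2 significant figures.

Areal heat capacity C = 3.65×10^8 J/(m²·K) (given).
ΔQ = C ΔT = 3.65×10^8 × 6.00 = 2.19×10^9 J/m².

2.2×10^9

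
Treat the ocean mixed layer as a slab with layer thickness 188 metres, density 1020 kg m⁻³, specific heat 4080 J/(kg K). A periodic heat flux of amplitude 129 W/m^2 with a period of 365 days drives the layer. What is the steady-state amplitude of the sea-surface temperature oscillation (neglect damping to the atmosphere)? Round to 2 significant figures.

0.83 K

Areal heat capacity C = ρ c_p D = 1020 × 4080 × 188 = 7.82×10^8 J/(m^2 K).
Angular frequency ω = 2π / T = 2π / 3.15×10^7 s = 1.99×10^-7 s⁻¹.
Cω = 7.82×10^8 × 1.99×10^-7 = 156 W/(m²·K).
Amplitude A = F₀ / (Cω) = 129 / 156 = 0.828 K.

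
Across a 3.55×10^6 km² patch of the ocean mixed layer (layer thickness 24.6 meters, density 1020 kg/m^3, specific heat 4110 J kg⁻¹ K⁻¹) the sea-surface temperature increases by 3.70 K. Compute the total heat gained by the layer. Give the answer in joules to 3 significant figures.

Areal heat capacity C = ρ c_p D = 1020 × 4110 × 24.6 = 1.03×10^8 J/(m²·K).
Heat per unit area: q = C ΔT = 1.03×10^8 × 3.70 = 3.82×10^8 J/m².
Total heat: Q = q × A = 3.82×10^8 × (3.55×10^6 × 10⁶ m²) = 1.35×10^21 J.

1.35×10^21 J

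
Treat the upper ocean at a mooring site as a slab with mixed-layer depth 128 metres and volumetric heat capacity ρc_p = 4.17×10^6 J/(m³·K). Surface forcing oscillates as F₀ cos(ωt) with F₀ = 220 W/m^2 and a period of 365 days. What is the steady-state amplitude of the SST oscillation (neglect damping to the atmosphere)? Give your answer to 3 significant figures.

Areal heat capacity C = ρc_p × D = 4.17×10^6 × 128 = 5.34×10^8 J m⁻² K⁻¹.
Angular frequency ω = 2π / T = 2π / 3.15×10^7 s = 1.99×10^-7 s⁻¹.
Cω = 5.34×10^8 × 1.99×10^-7 = 106 W/(m²·K).
Amplitude A = F₀ / (Cω) = 220 / 106 = 2.07 K.

2.07 K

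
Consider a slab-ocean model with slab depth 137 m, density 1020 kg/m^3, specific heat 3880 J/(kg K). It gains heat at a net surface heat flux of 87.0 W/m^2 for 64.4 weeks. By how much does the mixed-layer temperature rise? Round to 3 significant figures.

Areal heat capacity C = ρ c_p D = 1020 × 3880 × 137 = 5.42×10^8 J m⁻² K⁻¹.
Net heat input Q = F Δt = 87.0 × (64.4 weeks × 6.048×10^5 s/week) = 3.39×10^9 J/m².
ΔT = Q / C = 3.39×10^9 / 5.42×10^8 = 6.25 K.

6.25 K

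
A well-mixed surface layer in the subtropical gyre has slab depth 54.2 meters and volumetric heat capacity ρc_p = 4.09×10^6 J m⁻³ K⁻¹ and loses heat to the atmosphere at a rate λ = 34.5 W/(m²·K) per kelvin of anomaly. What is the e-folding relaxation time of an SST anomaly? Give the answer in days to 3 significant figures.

Areal heat capacity C = ρc_p × D = 4.09×10^6 × 54.2 = 2.22×10^8 J/(m^2 K).
Relaxation time τ = C / λ = 2.22×10^8 / 34.5 = 6.43×10^6 s.
In days: 6.43×10^6 s / (86400 s/day) = 74.4 days.

74.4 days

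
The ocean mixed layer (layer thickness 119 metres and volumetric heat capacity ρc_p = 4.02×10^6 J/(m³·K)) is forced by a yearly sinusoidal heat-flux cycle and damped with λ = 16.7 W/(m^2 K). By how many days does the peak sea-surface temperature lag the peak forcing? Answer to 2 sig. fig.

Areal heat capacity C = ρc_p × D = 4.02×10^6 × 119 = 4.78×10^8 J/(m^2 K).
ω = 2π / 3.15×10^7 s = 1.99×10^-7 s⁻¹.
Phase lag φ = arctan(Cω/λ) = arctan(95.3/16.7) = 1.40 rad.
Time lag = φ / ω = 1.40 / 1.99×10^-7 = 7.01×10^6 s = 81.2 days.

81 days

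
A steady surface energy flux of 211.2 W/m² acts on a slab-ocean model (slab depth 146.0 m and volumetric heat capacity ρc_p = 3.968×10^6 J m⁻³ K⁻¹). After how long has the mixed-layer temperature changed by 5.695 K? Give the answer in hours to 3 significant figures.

4340 hours

Areal heat capacity C = ρc_p × D = 3.968×10^6 × 146.0 = 5.79×10^8 J/(m^2 K).
Time required: Δt = C ΔT / F = 5.79×10^8 × 5.695 / 211.2 = 1.56×10^7 s.
In hours: 1.56×10^7 s / (3600 s/hour) = 4340 hours.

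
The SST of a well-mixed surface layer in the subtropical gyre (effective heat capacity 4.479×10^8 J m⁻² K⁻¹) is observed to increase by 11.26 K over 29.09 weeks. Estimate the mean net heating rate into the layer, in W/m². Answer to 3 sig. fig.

Areal heat capacity C = 4.479×10^8 J m⁻² K⁻¹ (given).
Required heat per unit area: Q = C ΔT = 4.48×10^8 × 11.26 = 5.04×10^9 J/m².
Flux F = Q / Δt = 5.04×10^9 / 1.76×10^7 s = 287 W/m².

287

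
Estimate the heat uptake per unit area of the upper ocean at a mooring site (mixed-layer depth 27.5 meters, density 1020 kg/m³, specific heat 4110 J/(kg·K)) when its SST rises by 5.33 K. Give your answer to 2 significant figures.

Areal heat capacity C = ρ c_p D = 1020 × 4110 × 27.5 = 1.15×10^8 J m⁻² K⁻¹.
ΔQ = C ΔT = 1.15×10^8 × 5.33 = 6.14×10^8 J/m².

6.1×10^8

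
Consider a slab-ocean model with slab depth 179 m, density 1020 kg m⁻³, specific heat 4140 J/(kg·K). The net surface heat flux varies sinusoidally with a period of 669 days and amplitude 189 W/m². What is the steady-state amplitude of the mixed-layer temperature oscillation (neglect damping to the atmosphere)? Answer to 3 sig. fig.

2.30 K

Areal heat capacity C = ρ c_p D = 1020 × 4140 × 179 = 7.56×10^8 J/(m^2 K).
Angular frequency ω = 2π / T = 2π / 5.78×10^7 s = 1.09×10^-7 s⁻¹.
Cω = 7.56×10^8 × 1.09×10^-7 = 82.2 W/(m²·K).
Amplitude A = F₀ / (Cω) = 189 / 82.2 = 2.30 K.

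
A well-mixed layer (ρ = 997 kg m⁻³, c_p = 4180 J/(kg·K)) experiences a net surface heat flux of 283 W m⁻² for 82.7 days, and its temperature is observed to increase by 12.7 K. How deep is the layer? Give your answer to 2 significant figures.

38 m

Heat input Q = F Δt = 283 × 7.15×10^6 s = 2.02×10^9 J/m².
Required areal heat capacity C = Q / ΔT = 1.59×10^8 J/(m²·K).
Depth D = C / (ρ c_p) = 1.59×10^8 / (997 × 4180) = 38.2 m.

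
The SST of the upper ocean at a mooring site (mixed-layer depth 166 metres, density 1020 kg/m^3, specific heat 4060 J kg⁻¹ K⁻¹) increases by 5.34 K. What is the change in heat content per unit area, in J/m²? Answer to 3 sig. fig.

3.67×10^9

Areal heat capacity C = ρ c_p D = 1020 × 4060 × 166 = 6.87×10^8 J/(m²·K).
ΔQ = C ΔT = 6.87×10^8 × 5.34 = 3.67×10^9 J/m².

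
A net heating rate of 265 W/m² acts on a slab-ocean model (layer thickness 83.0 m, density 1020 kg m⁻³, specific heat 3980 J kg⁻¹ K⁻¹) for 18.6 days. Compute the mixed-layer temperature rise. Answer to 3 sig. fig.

1.26 K

Areal heat capacity C = ρ c_p D = 1020 × 3980 × 83.0 = 3.37×10^8 J/(m²·K).
Net heat input Q = F Δt = 265 × (18.6 days × 86400 s/day) = 4.26×10^8 J/m².
ΔT = Q / C = 4.26×10^8 / 3.37×10^8 = 1.26 K.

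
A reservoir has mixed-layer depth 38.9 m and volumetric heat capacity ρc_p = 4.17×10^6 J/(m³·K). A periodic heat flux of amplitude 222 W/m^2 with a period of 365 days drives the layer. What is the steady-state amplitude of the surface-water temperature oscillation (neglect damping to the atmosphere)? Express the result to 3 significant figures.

Areal heat capacity C = ρc_p × D = 4.17×10^6 × 38.9 = 1.62×10^8 J m⁻² K⁻¹.
Angular frequency ω = 2π / T = 2π / 3.15×10^7 s = 1.99×10^-7 s⁻¹.
Cω = 1.62×10^8 × 1.99×10^-7 = 32.3 W/(m²·K).
Amplitude A = F₀ / (Cω) = 222 / 32.3 = 6.87 K.

6.87 K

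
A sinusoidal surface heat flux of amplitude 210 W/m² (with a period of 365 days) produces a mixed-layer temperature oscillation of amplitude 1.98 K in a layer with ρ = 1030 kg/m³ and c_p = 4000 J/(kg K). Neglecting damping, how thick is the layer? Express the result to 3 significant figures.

ω = 2π / 3.15×10^7 s = 1.99×10^-7 s⁻¹.
Required C = F₀ / (A ω) = 210 / (1.98 × 1.99×10^-7) = 5.32×10^8 J/(m²·K).
D = C / (ρ c_p) = 5.32×10^8 / (1030 × 4000) = 129 m.

129 m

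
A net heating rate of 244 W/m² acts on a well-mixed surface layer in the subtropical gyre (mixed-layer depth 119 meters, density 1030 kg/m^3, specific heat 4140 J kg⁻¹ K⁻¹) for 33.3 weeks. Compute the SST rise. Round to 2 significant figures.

Areal heat capacity C = ρ c_p D = 1030 × 4140 × 119 = 5.07×10^8 J/(m²·K).
Net heat input Q = F Δt = 244 × (33.3 weeks × 6.048×10^5 s/week) = 4.91×10^9 J/m².
ΔT = Q / C = 4.91×10^9 / 5.07×10^8 = 9.68 K.

9.7 K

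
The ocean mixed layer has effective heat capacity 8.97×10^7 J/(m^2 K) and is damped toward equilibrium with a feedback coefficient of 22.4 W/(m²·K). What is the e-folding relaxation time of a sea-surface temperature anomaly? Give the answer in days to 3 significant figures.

Areal heat capacity C = 8.97×10^7 J/(m^2 K) (given).
Relaxation time τ = C / λ = 8.97×10^7 / 22.4 = 4.00×10^6 s.
In days: 4.00×10^6 s / (86400 s/day) = 46.3 days.

46.3 days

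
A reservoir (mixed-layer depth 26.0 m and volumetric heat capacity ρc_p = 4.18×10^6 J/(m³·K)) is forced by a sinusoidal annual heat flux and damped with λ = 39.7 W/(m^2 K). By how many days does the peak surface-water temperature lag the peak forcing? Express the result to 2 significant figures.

Areal heat capacity C = ρc_p × D = 4.18×10^6 × 26.0 = 1.09×10^8 J m⁻² K⁻¹.
ω = 2π / 3.15×10^7 s = 1.99×10^-7 s⁻¹.
Phase lag φ = arctan(Cω/λ) = arctan(21.7/39.7) = 0.499 rad.
Time lag = φ / ω = 0.499 / 1.99×10^-7 = 2.51×10^6 s = 29.0 days.

29 days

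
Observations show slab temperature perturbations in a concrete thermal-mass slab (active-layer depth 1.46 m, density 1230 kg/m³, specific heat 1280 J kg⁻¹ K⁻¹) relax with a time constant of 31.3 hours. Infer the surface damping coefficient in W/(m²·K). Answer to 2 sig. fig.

20

Areal heat capacity C = ρ c_p D = 1230 × 1280 × 1.46 = 2.30×10^6 J m⁻² K⁻¹.
τ = 31.3 hours = 1.13×10^5 s.
λ = C / τ = 2.30×10^6 / 1.13×10^5 = 20.4 W/(m²·K).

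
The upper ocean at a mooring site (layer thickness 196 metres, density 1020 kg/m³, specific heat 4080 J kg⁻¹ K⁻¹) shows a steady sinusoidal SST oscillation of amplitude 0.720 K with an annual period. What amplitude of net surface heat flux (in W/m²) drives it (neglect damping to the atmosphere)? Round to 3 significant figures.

Areal heat capacity C = ρ c_p D = 1020 × 4080 × 196 = 8.16×10^8 J/(m^2 K).
ω = 2π / 3.15×10^7 s = 1.99×10^-7 s⁻¹.
Cω = 8.16×10^8 × 1.99×10^-7 = 163 W/(m²·K).
F₀ = A × Cω = 0.720 × 163 = 117 W/m².

117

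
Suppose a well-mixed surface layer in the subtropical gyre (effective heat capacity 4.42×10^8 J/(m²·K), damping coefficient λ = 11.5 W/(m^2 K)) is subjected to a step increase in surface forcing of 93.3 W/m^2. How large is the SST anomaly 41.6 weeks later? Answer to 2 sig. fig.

3.9 K

Areal heat capacity C = 4.42×10^8 J/(m²·K) (given).
τ = C / λ = 4.42×10^8 / 11.5 = 3.84×10^7 s.
Equilibrium anomaly ΔT_eq = F / λ = 93.3 / 11.5 = 8.11 K.
t = 41.6 weeks = 2.52×10^7 s, so t/τ = 0.655.
ΔT(t) = ΔT_eq (1 − e^(−t/τ)) = 8.11 × (1 − e^−0.655) = 3.90 K.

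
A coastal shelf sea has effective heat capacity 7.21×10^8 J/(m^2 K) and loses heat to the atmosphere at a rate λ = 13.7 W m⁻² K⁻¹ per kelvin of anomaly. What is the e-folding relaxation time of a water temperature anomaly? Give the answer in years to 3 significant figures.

Areal heat capacity C = 7.21×10^8 J/(m^2 K) (given).
Relaxation time τ = C / λ = 7.21×10^8 / 13.7 = 5.26×10^7 s.
In years: 5.26×10^7 s / (3.156×10^7 s/year) = 1.67 years.

1.67 years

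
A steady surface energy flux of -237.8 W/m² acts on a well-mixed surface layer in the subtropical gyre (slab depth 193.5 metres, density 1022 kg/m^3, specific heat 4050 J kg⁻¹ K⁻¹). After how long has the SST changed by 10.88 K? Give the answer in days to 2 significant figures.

420 days

Areal heat capacity C = ρ c_p D = 1022 × 4050 × 193.5 = 8.01×10^8 J/(m²·K).
Time required: Δt = C ΔT / F = 8.01×10^8 × -10.88 / -237.8 = 3.66×10^7 s.
In days: 3.66×10^7 s / (86400 s/day) = 424 days.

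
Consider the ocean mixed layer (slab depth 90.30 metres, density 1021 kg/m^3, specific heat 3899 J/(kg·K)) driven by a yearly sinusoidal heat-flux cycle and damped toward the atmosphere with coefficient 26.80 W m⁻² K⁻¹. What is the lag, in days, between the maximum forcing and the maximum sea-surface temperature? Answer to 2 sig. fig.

Areal heat capacity C = ρ c_p D = 1021 × 3899 × 90.30 = 3.59×10^8 J/(m^2 K).
ω = 2π / 3.15×10^7 s = 1.99×10^-7 s⁻¹.
Phase lag φ = arctan(Cω/λ) = arctan(71.6/26.80) = 1.21 rad.
Time lag = φ / ω = 1.21 / 1.99×10^-7 = 6.09×10^6 s = 70.4 days.

70 days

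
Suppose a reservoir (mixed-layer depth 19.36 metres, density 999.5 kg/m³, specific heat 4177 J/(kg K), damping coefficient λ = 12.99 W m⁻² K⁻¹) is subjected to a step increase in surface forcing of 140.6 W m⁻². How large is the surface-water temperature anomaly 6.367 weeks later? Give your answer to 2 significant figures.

5.0 K

Areal heat capacity C = ρ c_p D = 999.5 × 4177 × 19.36 = 8.08×10^7 J/(m^2 K).
τ = C / λ = 8.08×10^7 / 12.99 = 6.22×10^6 s.
Equilibrium anomaly ΔT_eq = F / λ = 140.6 / 12.99 = 10.8 K.
t = 6.367 weeks = 3.85×10^6 s, so t/τ = 0.619.
ΔT(t) = ΔT_eq (1 − e^(−t/τ)) = 10.8 × (1 − e^−0.619) = 4.99 K.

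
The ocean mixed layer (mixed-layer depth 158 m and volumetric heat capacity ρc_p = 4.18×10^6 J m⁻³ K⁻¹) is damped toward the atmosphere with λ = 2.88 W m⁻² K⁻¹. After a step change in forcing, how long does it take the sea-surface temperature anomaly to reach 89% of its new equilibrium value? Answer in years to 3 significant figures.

Areal heat capacity C = ρc_p × D = 4.18×10^6 × 158 = 6.60×10^8 J m⁻² K⁻¹.
τ = C / λ = 6.60×10^8 / 2.88 = 2.29×10^8 s.
Fraction reached: 1 − e^(−t/τ) = 0.89 ⇒ t = −τ ln(1 − 0.89) = τ × 2.21.
t = 5.06×10^8 s = 16.0 years.

16.0 years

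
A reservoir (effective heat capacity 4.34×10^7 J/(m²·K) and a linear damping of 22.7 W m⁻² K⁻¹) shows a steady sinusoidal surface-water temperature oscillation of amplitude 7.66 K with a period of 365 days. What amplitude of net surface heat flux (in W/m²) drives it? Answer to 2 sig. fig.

Areal heat capacity C = 4.34×10^7 J/(m²·K) (given).
ω = 2π / 3.15×10^7 s = 1.99×10^-7 s⁻¹.
√((Cω)² + λ²) = √((8.65)² + 22.7²) = 24.3 W/(m²·K).
F₀ = A × √((Cω)²+λ²) = 7.66 × 24.3 = 186 W/m².

190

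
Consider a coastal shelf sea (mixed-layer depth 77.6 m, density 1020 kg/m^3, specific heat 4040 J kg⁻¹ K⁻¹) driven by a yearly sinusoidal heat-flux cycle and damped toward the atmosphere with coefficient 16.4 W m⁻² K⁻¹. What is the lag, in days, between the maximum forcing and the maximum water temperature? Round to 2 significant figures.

77 days

Areal heat capacity C = ρ c_p D = 1020 × 4040 × 77.6 = 3.20×10^8 J/(m^2 K).
ω = 2π / 3.15×10^7 s = 1.99×10^-7 s⁻¹.
Phase lag φ = arctan(Cω/λ) = arctan(63.7/16.4) = 1.32 rad.
Time lag = φ / ω = 1.32 / 1.99×10^-7 = 6.62×10^6 s = 76.6 days.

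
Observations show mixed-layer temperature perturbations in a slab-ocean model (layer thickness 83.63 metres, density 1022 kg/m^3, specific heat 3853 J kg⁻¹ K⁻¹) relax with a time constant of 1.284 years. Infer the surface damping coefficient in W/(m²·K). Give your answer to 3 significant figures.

Areal heat capacity C = ρ c_p D = 1022 × 3853 × 83.63 = 3.29×10^8 J/(m^2 K).
τ = 1.284 years = 4.05×10^7 s.
λ = C / τ = 3.29×10^8 / 4.05×10^7 = 8.13 W/(m²·K).

8.13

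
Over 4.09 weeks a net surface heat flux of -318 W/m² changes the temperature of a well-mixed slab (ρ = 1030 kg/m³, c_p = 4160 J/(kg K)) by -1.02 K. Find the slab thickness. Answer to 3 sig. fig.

Heat input Q = F Δt = -318 × 2.47×10^6 s = -7.87×10^8 J/m².
Required areal heat capacity C = Q / ΔT = 7.71×10^8 J/(m²·K).
Depth D = C / (ρ c_p) = 7.71×10^8 / (1030 × 4160) = 180 m.

180 m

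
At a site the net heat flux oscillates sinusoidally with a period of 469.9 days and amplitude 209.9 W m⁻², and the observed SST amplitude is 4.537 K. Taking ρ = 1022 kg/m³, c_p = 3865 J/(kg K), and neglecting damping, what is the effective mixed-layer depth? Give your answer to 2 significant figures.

ω = 2π / 4.06×10^7 s = 1.55×10^-7 s⁻¹.
Required C = F₀ / (A ω) = 209.9 / (4.537 × 1.55×10^-7) = 2.99×10^8 J/(m²·K).
D = C / (ρ c_p) = 2.99×10^8 / (1022 × 3865) = 75.7 m.

76 m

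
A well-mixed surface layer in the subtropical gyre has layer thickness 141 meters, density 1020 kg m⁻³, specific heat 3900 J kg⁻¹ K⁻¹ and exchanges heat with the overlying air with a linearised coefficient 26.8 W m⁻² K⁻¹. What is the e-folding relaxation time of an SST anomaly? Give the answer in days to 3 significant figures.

242 days

Areal heat capacity C = ρ c_p D = 1020 × 3900 × 141 = 5.61×10^8 J/(m^2 K).
Relaxation time τ = C / λ = 5.61×10^8 / 26.8 = 2.09×10^7 s.
In days: 2.09×10^7 s / (86400 s/day) = 242 days.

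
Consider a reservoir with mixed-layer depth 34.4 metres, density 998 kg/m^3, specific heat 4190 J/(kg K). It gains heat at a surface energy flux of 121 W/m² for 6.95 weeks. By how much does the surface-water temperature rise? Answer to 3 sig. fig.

Areal heat capacity C = ρ c_p D = 998 × 4190 × 34.4 = 1.44×10^8 J/(m^2 K).
Net heat input Q = F Δt = 121 × (6.95 weeks × 6.048×10^5 s/week) = 5.09×10^8 J/m².
ΔT = Q / C = 5.09×10^8 / 1.44×10^8 = 3.54 K.

3.54 K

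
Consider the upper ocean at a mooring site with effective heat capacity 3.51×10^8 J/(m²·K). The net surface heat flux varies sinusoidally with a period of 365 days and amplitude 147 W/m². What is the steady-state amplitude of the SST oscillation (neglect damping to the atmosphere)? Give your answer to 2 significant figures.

Areal heat capacity C = 3.51×10^8 J/(m²·K) (given).
Angular frequency ω = 2π / T = 2π / 3.15×10^7 s = 1.99×10^-7 s⁻¹.
Cω = 3.51×10^8 × 1.99×10^-7 = 69.9 W/(m²·K).
Amplitude A = F₀ / (Cω) = 147 / 69.9 = 2.10 K.

2.1 K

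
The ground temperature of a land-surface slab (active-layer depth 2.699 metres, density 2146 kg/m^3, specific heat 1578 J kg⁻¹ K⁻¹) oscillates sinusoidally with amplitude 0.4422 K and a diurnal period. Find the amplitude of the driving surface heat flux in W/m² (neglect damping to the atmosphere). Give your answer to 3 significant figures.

294

Areal heat capacity C = ρ c_p D = 2146 × 1578 × 2.699 = 9.14×10^6 J/(m²·K).
ω = 2π / 86400 s = 7.27×10^-5 s⁻¹.
Cω = 9.14×10^6 × 7.27×10^-5 = 665 W/(m²·K).
F₀ = A × Cω = 0.4422 × 665 = 294 W/m².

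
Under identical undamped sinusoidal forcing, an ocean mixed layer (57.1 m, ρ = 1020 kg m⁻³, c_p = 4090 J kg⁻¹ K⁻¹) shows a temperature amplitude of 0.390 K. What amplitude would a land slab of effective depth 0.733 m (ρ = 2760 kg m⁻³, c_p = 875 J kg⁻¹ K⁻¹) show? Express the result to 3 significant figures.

52.5 K

C_ocean = 2.38×10^8 J/(m²·K); C_land = 1.77×10^6 J/(m²·K).
A ∝ 1/C ⇒ A_land = A_ocean × C_ocean/C_land = 0.390 × 135 = 52.5 K.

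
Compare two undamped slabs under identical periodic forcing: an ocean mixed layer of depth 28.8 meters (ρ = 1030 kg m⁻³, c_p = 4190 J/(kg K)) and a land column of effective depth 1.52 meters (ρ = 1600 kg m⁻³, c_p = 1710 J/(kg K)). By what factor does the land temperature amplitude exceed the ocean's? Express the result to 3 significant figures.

C_ocean = 1030 × 4190 × 28.8 = 1.24×10^8 J/(m²·K).
C_land = 1600 × 1710 × 1.52 = 4.16×10^6 J/(m²·K).
Undamped amplitude ∝ 1/C, so A_land/A_ocean = C_ocean/C_land = 29.9.

29.9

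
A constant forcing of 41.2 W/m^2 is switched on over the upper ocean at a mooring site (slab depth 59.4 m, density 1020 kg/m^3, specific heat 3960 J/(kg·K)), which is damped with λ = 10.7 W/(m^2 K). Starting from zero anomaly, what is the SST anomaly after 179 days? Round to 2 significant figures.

Areal heat capacity C = ρ c_p D = 1020 × 3960 × 59.4 = 2.40×10^8 J/(m²·K).
τ = C / λ = 2.40×10^8 / 10.7 = 2.24×10^7 s.
Equilibrium anomaly ΔT_eq = F / λ = 41.2 / 10.7 = 3.85 K.
t = 179 days = 1.55×10^7 s, so t/τ = 0.690.
ΔT(t) = ΔT_eq (1 − e^(−t/τ)) = 3.85 × (1 − e^−0.690) = 1.92 K.

1.9 K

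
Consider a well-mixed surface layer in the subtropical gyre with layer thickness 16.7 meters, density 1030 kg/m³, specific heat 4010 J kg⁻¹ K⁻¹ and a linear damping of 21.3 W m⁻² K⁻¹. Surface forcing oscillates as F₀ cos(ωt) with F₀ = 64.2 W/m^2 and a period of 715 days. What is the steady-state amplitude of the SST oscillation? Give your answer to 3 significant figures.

Areal heat capacity C = ρ c_p D = 1030 × 4010 × 16.7 = 6.90×10^7 J/(m^2 K).
Angular frequency ω = 2π / T = 2π / 6.18×10^7 s = 1.02×10^-7 s⁻¹.
√((Cω)² + λ²) = √((7.02)² + 21.3²) = 22.4 W/(m²·K).
Amplitude A = F₀ / √((Cω)²+λ²) = 64.2 / 22.4 = 2.86 K.

2.86 K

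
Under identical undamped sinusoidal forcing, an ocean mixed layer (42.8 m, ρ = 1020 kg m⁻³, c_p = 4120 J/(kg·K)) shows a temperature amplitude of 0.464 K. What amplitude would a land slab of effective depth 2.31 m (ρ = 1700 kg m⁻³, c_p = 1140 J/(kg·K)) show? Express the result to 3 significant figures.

18.6 K

C_ocean = 1.80×10^8 J/(m²·K); C_land = 4.48×10^6 J/(m²·K).
A ∝ 1/C ⇒ A_land = A_ocean × C_ocean/C_land = 0.464 × 40.2 = 18.6 K.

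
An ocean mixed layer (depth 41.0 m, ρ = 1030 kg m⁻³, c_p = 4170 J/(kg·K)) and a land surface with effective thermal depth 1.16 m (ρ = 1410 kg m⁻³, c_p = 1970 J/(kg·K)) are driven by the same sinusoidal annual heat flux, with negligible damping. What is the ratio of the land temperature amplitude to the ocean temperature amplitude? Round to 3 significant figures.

54.7

C_ocean = 1030 × 4170 × 41.0 = 1.76×10^8 J/(m²·K).
C_land = 1410 × 1970 × 1.16 = 3.22×10^6 J/(m²·K).
Undamped amplitude ∝ 1/C, so A_land/A_ocean = C_ocean/C_land = 54.7.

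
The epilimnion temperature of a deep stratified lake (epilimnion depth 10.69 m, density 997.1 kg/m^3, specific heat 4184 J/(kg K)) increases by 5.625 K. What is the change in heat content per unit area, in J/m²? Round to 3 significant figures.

Areal heat capacity C = ρ c_p D = 997.1 × 4184 × 10.69 = 4.46×10^7 J/(m²·K).
ΔQ = C ΔT = 4.46×10^7 × 5.625 = 2.51×10^8 J/m².

2.51×10^8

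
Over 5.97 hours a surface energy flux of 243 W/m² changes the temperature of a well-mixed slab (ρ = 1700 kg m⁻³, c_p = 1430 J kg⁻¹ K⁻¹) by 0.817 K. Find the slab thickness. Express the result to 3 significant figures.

2.63 m

Heat input Q = F Δt = 243 × 21500 s = 5.22×10^6 J/m².
Required areal heat capacity C = Q / ΔT = 6.39×10^6 J/(m²·K).
Depth D = C / (ρ c_p) = 6.39×10^6 / (1700 × 1430) = 2.63 m.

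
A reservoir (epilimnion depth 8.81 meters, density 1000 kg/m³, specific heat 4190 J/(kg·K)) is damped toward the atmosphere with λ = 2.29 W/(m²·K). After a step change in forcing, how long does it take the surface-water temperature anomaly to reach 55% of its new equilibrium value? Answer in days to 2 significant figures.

Areal heat capacity C = ρ c_p D = 1000 × 4190 × 8.81 = 3.69×10^7 J/(m²·K).
τ = C / λ = 3.69×10^7 / 2.29 = 1.61×10^7 s.
Fraction reached: 1 − e^(−t/τ) = 0.55 ⇒ t = −τ ln(1 − 0.55) = τ × 0.799.
t = 1.29×10^7 s = 149 days.

150 days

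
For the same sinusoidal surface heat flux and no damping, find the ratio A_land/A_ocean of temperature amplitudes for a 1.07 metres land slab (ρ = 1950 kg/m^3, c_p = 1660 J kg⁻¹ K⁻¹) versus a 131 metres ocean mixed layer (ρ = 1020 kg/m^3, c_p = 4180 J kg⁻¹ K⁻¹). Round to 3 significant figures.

C_ocean = 1020 × 4180 × 131 = 5.59×10^8 J/(m²·K).
C_land = 1950 × 1660 × 1.07 = 3.46×10^6 J/(m²·K).
Undamped amplitude ∝ 1/C, so A_land/A_ocean = C_ocean/C_land = 161.

161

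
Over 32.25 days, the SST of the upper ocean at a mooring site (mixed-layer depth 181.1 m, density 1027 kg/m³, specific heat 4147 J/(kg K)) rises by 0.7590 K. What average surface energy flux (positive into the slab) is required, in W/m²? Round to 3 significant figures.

210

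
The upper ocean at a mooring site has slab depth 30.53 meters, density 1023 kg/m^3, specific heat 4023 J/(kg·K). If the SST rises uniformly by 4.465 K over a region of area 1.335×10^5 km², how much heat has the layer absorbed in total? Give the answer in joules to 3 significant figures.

7.49×10^19 J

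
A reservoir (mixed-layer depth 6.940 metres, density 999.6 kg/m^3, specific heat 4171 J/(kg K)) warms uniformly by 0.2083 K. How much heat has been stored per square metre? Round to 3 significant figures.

6.03×10^6

Areal heat capacity C = ρ c_p D = 999.6 × 4171 × 6.940 = 2.89×10^7 J/(m^2 K).
ΔQ = C ΔT = 2.89×10^7 × 0.2083 = 6.03×10^6 J/m².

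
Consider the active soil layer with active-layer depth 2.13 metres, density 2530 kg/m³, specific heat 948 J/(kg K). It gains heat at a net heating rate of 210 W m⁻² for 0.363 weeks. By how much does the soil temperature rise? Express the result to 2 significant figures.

Areal heat capacity C = ρ c_p D = 2530 × 948 × 2.13 = 5.11×10^6 J m⁻² K⁻¹.
Net heat input Q = F Δt = 210 × (0.363 weeks × 6.048×10^5 s/week) = 4.61×10^7 J/m².
ΔT = Q / C = 4.61×10^7 / 5.11×10^6 = 9.02 K.

9.0 K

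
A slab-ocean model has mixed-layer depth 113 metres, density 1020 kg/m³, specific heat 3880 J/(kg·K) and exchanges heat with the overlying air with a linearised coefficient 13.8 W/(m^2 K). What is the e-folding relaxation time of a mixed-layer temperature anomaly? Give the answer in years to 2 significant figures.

Areal heat capacity C = ρ c_p D = 1020 × 3880 × 113 = 4.47×10^8 J/(m^2 K).
Relaxation time τ = C / λ = 4.47×10^8 / 13.8 = 3.24×10^7 s.
In years: 3.24×10^7 s / (3.156×10^7 s/year) = 1.03 years.

1.0 years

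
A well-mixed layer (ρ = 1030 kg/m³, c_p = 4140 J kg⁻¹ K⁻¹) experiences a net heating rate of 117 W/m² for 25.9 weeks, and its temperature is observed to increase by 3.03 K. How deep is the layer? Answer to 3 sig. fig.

142 m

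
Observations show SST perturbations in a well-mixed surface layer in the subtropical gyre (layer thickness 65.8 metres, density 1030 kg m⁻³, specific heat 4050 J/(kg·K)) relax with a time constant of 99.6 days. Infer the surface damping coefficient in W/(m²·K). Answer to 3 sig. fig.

Areal heat capacity C = ρ c_p D = 1030 × 4050 × 65.8 = 2.74×10^8 J/(m²·K).
τ = 99.6 days = 8.61×10^6 s.
λ = C / τ = 2.74×10^8 / 8.61×10^6 = 31.9 W/(m²·K).

31.9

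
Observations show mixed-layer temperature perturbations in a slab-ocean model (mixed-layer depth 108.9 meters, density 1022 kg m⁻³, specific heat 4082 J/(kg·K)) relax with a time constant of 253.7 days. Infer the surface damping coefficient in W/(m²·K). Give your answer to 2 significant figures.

Areal heat capacity C = ρ c_p D = 1022 × 4082 × 108.9 = 4.54×10^8 J m⁻² K⁻¹.
τ = 253.7 days = 2.19×10^7 s.
λ = C / τ = 4.54×10^8 / 2.19×10^7 = 20.7 W/(m²·K).

21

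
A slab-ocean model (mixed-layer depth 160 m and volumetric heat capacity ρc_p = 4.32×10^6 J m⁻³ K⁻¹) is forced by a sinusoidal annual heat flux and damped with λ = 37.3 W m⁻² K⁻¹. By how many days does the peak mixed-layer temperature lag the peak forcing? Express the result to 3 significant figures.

75.9 days

Areal heat capacity C = ρc_p × D = 4.32×10^6 × 160 = 6.91×10^8 J/(m²·K).
ω = 2π / 3.15×10^7 s = 1.99×10^-7 s⁻¹.
Phase lag φ = arctan(Cω/λ) = arctan(138/37.3) = 1.31 rad.
Time lag = φ / ω = 1.31 / 1.99×10^-7 = 6.56×10^6 s = 75.9 days.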